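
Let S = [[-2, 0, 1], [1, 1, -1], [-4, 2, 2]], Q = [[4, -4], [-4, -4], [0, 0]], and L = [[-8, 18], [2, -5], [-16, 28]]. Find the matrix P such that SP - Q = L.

P = [[2, -5], [-4, 0], [0, 4]]

SP = L + Q = [[-4, 14], [-2, -9], [-16, 28]].
Since S multiplies P on the left, P = S⁻¹(L + Q).
S has determinant -2; S⁻¹ = [[-2, -1, 1/2], [-1, 0, 1/2], [-3, -2, 1]].
P = S⁻¹(L + Q) = [[2, -5], [-4, 0], [0, 4]].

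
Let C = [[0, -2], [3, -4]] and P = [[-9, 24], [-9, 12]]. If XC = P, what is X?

C is on the right of X, so right-multiply by C⁻¹: X = PC⁻¹.
det C = 6, so C⁻¹ = [[-2/3, 1/3], [-1/2, 0]].
X = PC⁻¹ = [[-9, 24], [-9, 12]] · [[-2/3, 1/3], [-1/2, 0]] = [[-6, -3], [0, -3]].

X = [[-6, -3], [0, -3]]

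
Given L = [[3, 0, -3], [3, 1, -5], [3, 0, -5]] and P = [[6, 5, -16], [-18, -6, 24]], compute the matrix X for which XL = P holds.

Right-multiplying both sides by L⁻¹ gives X = PL⁻¹.
L has determinant -6; L⁻¹ = [[5/6, 0, -1/2], [0, 1, -1], [1/2, 0, -1/2]].
X = PL⁻¹ = [[6, 5, -16], [-18, -6, 24]] · [[5/6, 0, -1/2], [0, 1, -1], [1/2, 0, -1/2]] = [[-3, 5, 0], [-3, -6, 3]].

X = [[-3, 5, 0], [-3, -6, 3]]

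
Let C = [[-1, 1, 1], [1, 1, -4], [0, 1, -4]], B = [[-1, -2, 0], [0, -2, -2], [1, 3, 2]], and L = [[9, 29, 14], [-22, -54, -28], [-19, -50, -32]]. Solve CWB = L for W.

W = [[5, 0, 2], [-1, -4, 0], [0, 0, 5]]

Isolating W: multiply by C⁻¹ from the left and B⁻¹ from the right, so W = C⁻¹LB⁻¹.
det C = 5; the adjugate gives C⁻¹ = [[0, 1, -1], [4/5, 4/5, -3/5], [1/5, 1/5, -2/5]].
det B = 2, so B⁻¹ = [[1, 2, 2], [-1, -1, -1], [1, 1/2, 1]].
C⁻¹L = [[-3, -4, 4], [1, 10, 8], [5, 15, 10]].
W = (C⁻¹L)B⁻¹ = [[5, 0, 2], [-1, -4, 0], [0, 0, 5]].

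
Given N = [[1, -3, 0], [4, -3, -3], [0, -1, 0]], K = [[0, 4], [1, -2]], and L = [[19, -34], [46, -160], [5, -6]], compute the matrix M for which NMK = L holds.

M = N⁻¹LK⁻¹ (apply N⁻¹ on the left and K⁻¹ on the right).
det N = -3, so N⁻¹ = [[1, 0, -3], [0, 0, -1], [4/3, -1/3, -3]].
det K = -4; the adjugate gives K⁻¹ = [[1/2, 1], [1/4, 0]].
N⁻¹L = [[4, -16], [-5, 6], [-5, 26]].
M = (N⁻¹L)K⁻¹ = [[-2, 4], [-1, -5], [4, -5]].

M = [[-2, 4], [-1, -5], [4, -5]]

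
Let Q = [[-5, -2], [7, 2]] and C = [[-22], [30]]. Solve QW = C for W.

Q is on the left of W, so left-multiply by Q⁻¹: W = Q⁻¹C.
Q has determinant 4; Q⁻¹ = [[1/2, 1/2], [-7/4, -5/4]].
W = Q⁻¹C = [[1/2, 1/2], [-7/4, -5/4]] · [[-22], [30]] = [[4], [1]].

W = [[4], [1]]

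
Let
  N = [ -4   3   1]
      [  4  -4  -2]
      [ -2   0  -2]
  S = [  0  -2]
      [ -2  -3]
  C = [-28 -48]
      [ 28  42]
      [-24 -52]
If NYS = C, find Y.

Y = [[-2, -1], [-1, 5], [-2, -5]]

Isolating Y: multiply by N⁻¹ from the left and S⁻¹ from the right, so Y = N⁻¹CS⁻¹.
det N = -4, so N⁻¹ = [[-2, -3/2, 1/2], [-3, -5/2, 1], [2, 3/2, -1]].
det S = -4; the adjugate gives S⁻¹ = [[3/4, -1/2], [-1/2, 0]].
N⁻¹C = [[2, 7], [-10, -13], [10, 19]].
Y = (N⁻¹C)S⁻¹ = [[-2, -1], [-1, 5], [-2, -5]].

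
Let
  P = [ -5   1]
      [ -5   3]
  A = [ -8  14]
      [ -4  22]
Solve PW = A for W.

W = [[2, -2], [2, 4]]

Since P multiplies W on the left, W = P⁻¹A.
det P = -10, so P⁻¹ = [[-3/10, 1/10], [-1/2, 1/2]].
W = P⁻¹A = [[-3/10, 1/10], [-1/2, 1/2]] · [[-8, 14], [-4, 22]] = [[2, -2], [2, 4]].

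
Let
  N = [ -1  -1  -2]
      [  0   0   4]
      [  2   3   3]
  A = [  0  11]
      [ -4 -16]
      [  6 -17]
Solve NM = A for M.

M = [[-3, -4], [5, 1], [-1, -4]]

N is on the left of M, so left-multiply by N⁻¹: M = N⁻¹A.
N has determinant 4; N⁻¹ = [[-3, -3/4, -1], [2, 1/4, 1], [0, 1/4, 0]].
M = N⁻¹A = [[-3, -3/4, -1], [2, 1/4, 1], [0, 1/4, 0]] · [[0, 11], [-4, -16], [6, -17]] = [[-3, -4], [5, 1], [-1, -4]].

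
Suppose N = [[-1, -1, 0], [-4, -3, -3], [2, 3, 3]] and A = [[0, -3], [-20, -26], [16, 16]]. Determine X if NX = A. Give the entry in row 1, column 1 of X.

2

N is on the left of X, so left-multiply by N⁻¹: X = N⁻¹A.
det N = -6; the adjugate gives N⁻¹ = [[0, -1/2, -1/2], [-1, 1/2, 1/2], [1, -1/6, 1/6]].
X = N⁻¹A = [[0, -1/2, -1/2], [-1, 1/2, 1/2], [1, -1/6, 1/6]] · [[0, -3], [-20, -26], [16, 16]] = [[2, 5], [-2, -2], [6, 4]].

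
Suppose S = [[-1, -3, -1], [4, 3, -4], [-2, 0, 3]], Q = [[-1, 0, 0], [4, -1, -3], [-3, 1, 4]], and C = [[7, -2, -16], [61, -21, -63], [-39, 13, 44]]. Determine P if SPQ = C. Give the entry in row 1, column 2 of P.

P = S⁻¹CQ⁻¹ (apply S⁻¹ on the left and Q⁻¹ on the right).
S has determinant -3; S⁻¹ = [[-3, -3, -5], [4/3, 5/3, 8/3], [-2, -2, -3]].
det Q = 1; the adjugate gives Q⁻¹ = [[-1, 0, 0], [-7, -4, -3], [1, 1, 1]].
S⁻¹C = [[-9, 4, 17], [7, -3, -9], [-19, 7, 26]].
P = (S⁻¹C)Q⁻¹ = [[-2, 1, 5], [5, 3, 0], [-4, -2, 5]].

1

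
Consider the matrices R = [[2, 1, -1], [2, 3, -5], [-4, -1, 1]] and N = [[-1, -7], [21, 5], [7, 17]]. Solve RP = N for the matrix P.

R is on the left of P, so left-multiply by R⁻¹: P = R⁻¹N.
det R = 4, so R⁻¹ = [[-1/2, 0, -1/2], [9/2, -1/2, 2], [5/2, -1/2, 1]].
P = R⁻¹N = [[-1/2, 0, -1/2], [9/2, -1/2, 2], [5/2, -1/2, 1]] · [[-1, -7], [21, 5], [7, 17]] = [[-3, -5], [-1, 0], [-6, -3]].

P = [[-3, -5], [-1, 0], [-6, -3]]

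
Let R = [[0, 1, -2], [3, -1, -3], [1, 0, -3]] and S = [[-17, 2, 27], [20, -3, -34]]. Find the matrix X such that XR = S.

X = [[-3, -5, -2], [2, 5, 5]]

Since R sits to the right of X, X = SR⁻¹.
det R = 4; the adjugate gives R⁻¹ = [[3/4, 3/4, -5/4], [3/2, 1/2, -3/2], [1/4, 1/4, -3/4]].
X = SR⁻¹ = [[-17, 2, 27], [20, -3, -34]] · [[3/4, 3/4, -5/4], [3/2, 1/2, -3/2], [1/4, 1/4, -3/4]] = [[-3, -5, -2], [2, 5, 5]].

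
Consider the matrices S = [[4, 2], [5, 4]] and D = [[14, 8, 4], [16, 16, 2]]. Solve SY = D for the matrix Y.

Y = [[4, 0, 2], [-1, 4, -2]]

Left-multiplying both sides by S⁻¹ gives Y = S⁻¹D.
det S = 6; the adjugate gives S⁻¹ = [[2/3, -1/3], [-5/6, 2/3]].
Y = S⁻¹D = [[2/3, -1/3], [-5/6, 2/3]] · [[14, 8, 4], [16, 16, 2]] = [[4, 0, 2], [-1, 4, -2]].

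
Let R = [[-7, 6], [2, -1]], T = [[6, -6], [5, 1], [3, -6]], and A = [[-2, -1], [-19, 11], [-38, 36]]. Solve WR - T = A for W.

WR = A + T = [[4, -7], [-14, 12], [-35, 30]].
Since R sits to the right of W, W = (A + T)R⁻¹.
R has determinant -5; R⁻¹ = [[1/5, 6/5], [2/5, 7/5]].
W = (A + T)R⁻¹ = [[-2, -5], [2, 0], [5, 0]].

W = [[-2, -5], [2, 0], [5, 0]]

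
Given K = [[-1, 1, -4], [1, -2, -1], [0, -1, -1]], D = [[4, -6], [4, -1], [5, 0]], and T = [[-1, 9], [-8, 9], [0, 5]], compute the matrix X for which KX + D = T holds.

X = [[-5, 5], [2, 0], [3, -5]]

KX = T − D = [[-5, 15], [-12, 10], [-5, 5]].
Since K multiplies X on the left, X = K⁻¹(T − D).
det K = 4; the adjugate gives K⁻¹ = [[1/4, 5/4, -9/4], [1/4, 1/4, -5/4], [-1/4, -1/4, 1/4]].
X = K⁻¹(T − D) = [[-5, 5], [2, 0], [3, -5]].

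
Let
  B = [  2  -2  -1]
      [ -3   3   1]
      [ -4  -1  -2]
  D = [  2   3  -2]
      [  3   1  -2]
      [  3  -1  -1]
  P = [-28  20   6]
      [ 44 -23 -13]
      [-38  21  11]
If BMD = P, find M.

M = B⁻¹PD⁻¹ (apply B⁻¹ on the left and D⁻¹ on the right).
det B = -5, so B⁻¹ = [[1, 3/5, -1/5], [2, 8/5, -1/5], [-3, -2, 0]].
det D = -3, so D⁻¹ = [[1, -5/3, 4/3], [1, -4/3, 2/3], [2, -11/3, 7/3]].
B⁻¹P = [[6, 2, -4], [22, -1, -11], [-4, -14, 8]].
M = (B⁻¹P)D⁻¹ = [[0, 2, 0], [-1, 5, 3], [-2, -4, 4]].

M = [[0, 2, 0], [-1, 5, 3], [-2, -4, 4]]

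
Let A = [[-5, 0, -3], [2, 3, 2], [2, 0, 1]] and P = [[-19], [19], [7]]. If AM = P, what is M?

M = [[2], [3], [3]]

Left-multiplying both sides by A⁻¹ gives M = A⁻¹P.
det A = 3, so A⁻¹ = [[1, 0, 3], [2/3, 1/3, 4/3], [-2, 0, -5]].
M = A⁻¹P = [[1, 0, 3], [2/3, 1/3, 4/3], [-2, 0, -5]] · [[-19], [19], [7]] = [[2], [3], [3]].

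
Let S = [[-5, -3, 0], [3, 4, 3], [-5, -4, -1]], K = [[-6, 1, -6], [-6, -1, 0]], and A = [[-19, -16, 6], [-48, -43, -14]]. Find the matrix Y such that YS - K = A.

Y = [[5, 0, 0], [4, -3, 5]]

YS = A + K = [[-25, -15, 0], [-54, -44, -14]].
S is on the right of Y, so right-multiply by S⁻¹: Y = (A + K)S⁻¹.
det S = -4; the adjugate gives S⁻¹ = [[-2, 3/4, 9/4], [3, -5/4, -15/4], [-2, 5/4, 11/4]].
Y = (A + K)S⁻¹ = [[5, 0, 0], [4, -3, 5]].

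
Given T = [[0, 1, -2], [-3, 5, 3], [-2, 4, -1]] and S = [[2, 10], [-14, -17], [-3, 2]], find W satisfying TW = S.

Since T multiplies W on the left, W = T⁻¹S.
det T = -5; the adjugate gives T⁻¹ = [[17/5, 7/5, -13/5], [9/5, 4/5, -6/5], [2/5, 2/5, -3/5]].
W = T⁻¹S = [[17/5, 7/5, -13/5], [9/5, 4/5, -6/5], [2/5, 2/5, -3/5]] · [[2, 10], [-14, -17], [-3, 2]] = [[-5, 5], [-4, 2], [-3, -4]].

W = [[-5, 5], [-4, 2], [-3, -4]]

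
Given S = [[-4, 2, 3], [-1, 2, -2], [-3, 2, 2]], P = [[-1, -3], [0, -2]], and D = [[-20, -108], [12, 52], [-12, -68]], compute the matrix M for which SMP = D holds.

M = [[-4, -4], [-4, -2], [4, 4]]

Left-multiply by S⁻¹ and right-multiply by P⁻¹: M = S⁻¹DP⁻¹.
S has determinant -4; S⁻¹ = [[-2, -1/2, 5/2], [-2, -1/4, 11/4], [-1, -1/2, 3/2]].
det P = 2; the adjugate gives P⁻¹ = [[-1, 3/2], [0, -1/2]].
S⁻¹D = [[4, 20], [4, 16], [-4, -20]].
M = (S⁻¹D)P⁻¹ = [[-4, -4], [-4, -2], [4, 4]].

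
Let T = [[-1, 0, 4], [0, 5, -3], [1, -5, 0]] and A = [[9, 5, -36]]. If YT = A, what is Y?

Since T sits to the right of Y, Y = AT⁻¹.
det T = -5, so T⁻¹ = [[3, 4, 4], [3/5, 4/5, 3/5], [1, 1, 1]].
Y = AT⁻¹ = [[9, 5, -36]] · [[3, 4, 4], [3/5, 4/5, 3/5], [1, 1, 1]] = [[-6, 4, 3]].

Y = [[-6, 4, 3]]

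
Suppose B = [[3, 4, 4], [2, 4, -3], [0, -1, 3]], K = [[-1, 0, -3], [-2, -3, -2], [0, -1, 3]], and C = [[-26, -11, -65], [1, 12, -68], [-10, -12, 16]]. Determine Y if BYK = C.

Y = [[-2, 4, -3], [1, -1, -3], [5, -1, 5]]

Isolating Y: multiply by B⁻¹ from the left and K⁻¹ from the right, so Y = B⁻¹CK⁻¹.
det B = -5; the adjugate gives B⁻¹ = [[-9/5, 16/5, 28/5], [6/5, -9/5, -17/5], [2/5, -3/5, -4/5]].
K has determinant 5; K⁻¹ = [[-11/5, 3/5, -9/5], [6/5, -3/5, 4/5], [2/5, -1/5, 3/5]].
B⁻¹C = [[-6, -9, -11], [1, 6, -10], [-3, -2, 2]].
Y = (B⁻¹C)K⁻¹ = [[-2, 4, -3], [1, -1, -3], [5, -1, 5]].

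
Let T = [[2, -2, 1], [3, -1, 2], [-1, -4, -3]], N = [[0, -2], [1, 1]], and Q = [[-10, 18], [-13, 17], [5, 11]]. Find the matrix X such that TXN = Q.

Left-multiply by T⁻¹ and right-multiply by N⁻¹: X = T⁻¹QN⁻¹.
det T = -5, so T⁻¹ = [[-11/5, 2, 3/5], [-7/5, 1, 1/5], [13/5, -2, -4/5]].
det N = 2; the adjugate gives N⁻¹ = [[1/2, 1], [-1/2, 0]].
T⁻¹Q = [[-1, 1], [2, -6], [-4, 4]].
X = (T⁻¹Q)N⁻¹ = [[-1, -1], [4, 2], [-4, -4]].

X = [[-1, -1], [4, 2], [-4, -4]]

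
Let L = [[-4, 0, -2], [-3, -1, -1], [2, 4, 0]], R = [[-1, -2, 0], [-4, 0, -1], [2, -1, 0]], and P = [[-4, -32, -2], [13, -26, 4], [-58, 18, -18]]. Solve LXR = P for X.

X = L⁻¹PR⁻¹ (apply L⁻¹ on the left and R⁻¹ on the right).
L has determinant 4; L⁻¹ = [[1, -2, -1/2], [-1/2, 1, 1/2], [-5/2, 4, 1]].
det R = 5; the adjugate gives R⁻¹ = [[-1/5, 0, 2/5], [-2/5, 0, -1/5], [4/5, -1, -8/5]].
L⁻¹P = [[-1, 11, -1], [-14, -1, -4], [4, -6, 3]].
X = (L⁻¹P)R⁻¹ = [[-5, 1, -1], [0, 4, 1], [4, -3, -2]].

X = [[-5, 1, -1], [0, 4, 1], [4, -3, -2]]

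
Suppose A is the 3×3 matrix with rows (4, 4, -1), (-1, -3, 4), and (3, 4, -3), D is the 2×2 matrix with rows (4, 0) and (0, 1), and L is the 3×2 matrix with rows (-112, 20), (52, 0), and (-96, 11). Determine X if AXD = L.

X = [[-4, 1], [-3, 5], [0, 4]]

X = A⁻¹LD⁻¹ (apply A⁻¹ on the left and D⁻¹ on the right).
det A = 3, so A⁻¹ = [[-7/3, 8/3, 13/3], [3, -3, -5], [5/3, -4/3, -8/3]].
det D = 4, so D⁻¹ = [[1/4, 0], [0, 1]].
A⁻¹L = [[-16, 1], [-12, 5], [0, 4]].
X = (A⁻¹L)D⁻¹ = [[-4, 1], [-3, 5], [0, 4]].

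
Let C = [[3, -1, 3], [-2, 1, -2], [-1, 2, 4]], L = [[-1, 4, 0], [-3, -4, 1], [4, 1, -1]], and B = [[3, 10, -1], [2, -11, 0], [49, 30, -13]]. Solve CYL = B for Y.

Left-multiply by C⁻¹ and right-multiply by L⁻¹: Y = C⁻¹BL⁻¹.
det C = 5; the adjugate gives C⁻¹ = [[8/5, 2, -1/5], [2, 3, 0], [-3/5, -1, 1/5]].
det L = 1, so L⁻¹ = [[3, 4, 4], [1, 1, 1], [13, 17, 16]].
C⁻¹B = [[-1, -12, 1], [12, -13, -2], [6, 11, -2]].
Y = (C⁻¹B)L⁻¹ = [[-2, 1, 0], [-3, 1, 3], [3, 1, 3]].

Y = [[-2, 1, 0], [-3, 1, 3], [3, 1, 3]]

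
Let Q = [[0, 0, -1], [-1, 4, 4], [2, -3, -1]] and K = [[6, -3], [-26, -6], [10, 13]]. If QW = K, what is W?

W = [[2, 2], [0, -4], [-6, 3]]

Left-multiplying both sides by Q⁻¹ gives W = Q⁻¹K.
det Q = 5, so Q⁻¹ = [[8/5, 3/5, 4/5], [7/5, 2/5, 1/5], [-1, 0, 0]].
W = Q⁻¹K = [[8/5, 3/5, 4/5], [7/5, 2/5, 1/5], [-1, 0, 0]] · [[6, -3], [-26, -6], [10, 13]] = [[2, 2], [0, -4], [-6, 3]].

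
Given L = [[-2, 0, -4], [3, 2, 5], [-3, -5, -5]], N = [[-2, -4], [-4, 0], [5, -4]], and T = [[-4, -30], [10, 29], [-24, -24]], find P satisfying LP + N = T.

P = [[3, 5], [5, -3], [-1, 4]]

LP = T − N = [[-2, -26], [14, 29], [-29, -20]].
Left-multiplying both sides by L⁻¹ gives P = L⁻¹(T − N).
det L = 6; the adjugate gives L⁻¹ = [[5/2, 10/3, 4/3], [0, -1/3, -1/3], [-3/2, -5/3, -2/3]].
P = L⁻¹(T − N) = [[3, 5], [5, -3], [-1, 4]].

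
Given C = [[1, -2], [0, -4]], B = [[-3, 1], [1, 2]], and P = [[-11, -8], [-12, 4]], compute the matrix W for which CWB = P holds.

W = [[0, -5], [-1, 0]]

Left-multiply by C⁻¹ and right-multiply by B⁻¹: W = C⁻¹PB⁻¹.
det C = -4, so C⁻¹ = [[1, -1/2], [0, -1/4]].
B has determinant -7; B⁻¹ = [[-2/7, 1/7], [1/7, 3/7]].
C⁻¹P = [[-5, -10], [3, -1]].
W = (C⁻¹P)B⁻¹ = [[0, -5], [-1, 0]].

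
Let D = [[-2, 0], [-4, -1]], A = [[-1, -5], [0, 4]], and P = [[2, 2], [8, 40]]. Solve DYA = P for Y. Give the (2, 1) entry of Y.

Y = D⁻¹PA⁻¹ (apply D⁻¹ on the left and A⁻¹ on the right).
D has determinant 2; D⁻¹ = [[-1/2, 0], [2, -1]].
A has determinant -4; A⁻¹ = [[-1, -5/4], [0, 1/4]].
D⁻¹P = [[-1, -1], [-4, -36]].
Y = (D⁻¹P)A⁻¹ = [[1, 1], [4, -4]].

4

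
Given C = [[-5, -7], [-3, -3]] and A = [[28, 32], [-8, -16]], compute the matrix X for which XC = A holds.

Right-multiplying both sides by C⁻¹ gives X = AC⁻¹.
C has determinant -6; C⁻¹ = [[1/2, -7/6], [-1/2, 5/6]].
X = AC⁻¹ = [[28, 32], [-8, -16]] · [[1/2, -7/6], [-1/2, 5/6]] = [[-2, -6], [4, -4]].

X = [[-2, -6], [4, -4]]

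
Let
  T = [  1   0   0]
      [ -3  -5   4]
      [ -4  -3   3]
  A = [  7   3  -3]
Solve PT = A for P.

Right-multiplying both sides by T⁻¹ gives P = AT⁻¹.
det T = -3, so T⁻¹ = [[1, 0, 0], [7/3, -1, 4/3], [11/3, -1, 5/3]].
P = AT⁻¹ = [[7, 3, -3]] · [[1, 0, 0], [7/3, -1, 4/3], [11/3, -1, 5/3]] = [[3, 0, -1]].

P = [[3, 0, -1]]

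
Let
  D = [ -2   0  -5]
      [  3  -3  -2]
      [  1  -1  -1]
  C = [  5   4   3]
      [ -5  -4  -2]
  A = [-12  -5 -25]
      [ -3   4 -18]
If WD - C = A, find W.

W = [[4, -1, 4], [4, 0, 0]]

WD = A + C = [[-7, -1, -22], [-8, 0, -20]].
Since D sits to the right of W, W = (A + C)D⁻¹.
det D = -2; the adjugate gives D⁻¹ = [[-1/2, -5/2, 15/2], [-1/2, -7/2, 19/2], [0, 1, -3]].
W = (A + C)D⁻¹ = [[4, -1, 4], [4, 0, 0]].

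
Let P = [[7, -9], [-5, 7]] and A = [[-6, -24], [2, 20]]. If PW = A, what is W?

Left-multiplying both sides by P⁻¹ gives W = P⁻¹A.
det P = 4; the adjugate gives P⁻¹ = [[7/4, 9/4], [5/4, 7/4]].
W = P⁻¹A = [[7/4, 9/4], [5/4, 7/4]] · [[-6, -24], [2, 20]] = [[-6, 3], [-4, 5]].

W = [[-6, 3], [-4, 5]]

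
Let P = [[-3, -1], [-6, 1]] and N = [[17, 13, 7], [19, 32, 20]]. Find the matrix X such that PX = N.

P is on the left of X, so left-multiply by P⁻¹: X = P⁻¹N.
det P = -9; the adjugate gives P⁻¹ = [[-1/9, -1/9], [-2/3, 1/3]].
X = P⁻¹N = [[-1/9, -1/9], [-2/3, 1/3]] · [[17, 13, 7], [19, 32, 20]] = [[-4, -5, -3], [-5, 2, 2]].

X = [[-4, -5, -3], [-5, 2, 2]]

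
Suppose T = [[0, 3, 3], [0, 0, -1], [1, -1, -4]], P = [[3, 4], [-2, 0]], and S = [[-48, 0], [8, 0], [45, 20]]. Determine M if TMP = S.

M = T⁻¹SP⁻¹ (apply T⁻¹ on the left and P⁻¹ on the right).
det T = -3; the adjugate gives T⁻¹ = [[1/3, -3, 1], [1/3, 1, 0], [0, -1, 0]].
det P = 8; the adjugate gives P⁻¹ = [[0, -1/2], [1/4, 3/8]].
T⁻¹S = [[5, 20], [-8, 0], [-8, 0]].
M = (T⁻¹S)P⁻¹ = [[5, 5], [0, 4], [0, 4]].

M = [[5, 5], [0, 4], [0, 4]]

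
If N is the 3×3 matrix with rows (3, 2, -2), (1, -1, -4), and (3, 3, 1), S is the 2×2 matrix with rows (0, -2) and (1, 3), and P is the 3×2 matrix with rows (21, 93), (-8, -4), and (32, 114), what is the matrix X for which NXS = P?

X = [[-1, 5], [-3, 5], [3, 2]]

Isolating X: multiply by N⁻¹ from the left and S⁻¹ from the right, so X = N⁻¹PS⁻¹.
det N = -5; the adjugate gives N⁻¹ = [[-11/5, 8/5, 2], [13/5, -9/5, -2], [-6/5, 3/5, 1]].
det S = 2, so S⁻¹ = [[3/2, 1], [-1/2, 0]].
N⁻¹P = [[5, 17], [5, 21], [2, 0]].
X = (N⁻¹P)S⁻¹ = [[-1, 5], [-3, 5], [3, 2]].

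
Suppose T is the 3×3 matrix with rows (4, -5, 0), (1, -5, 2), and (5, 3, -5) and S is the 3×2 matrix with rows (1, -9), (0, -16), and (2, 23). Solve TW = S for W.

Left-multiplying both sides by T⁻¹ gives W = T⁻¹S.
T has determinant 1; T⁻¹ = [[19, -25, -10], [15, -20, -8], [28, -37, -15]].
W = T⁻¹S = [[19, -25, -10], [15, -20, -8], [28, -37, -15]] · [[1, -9], [0, -16], [2, 23]] = [[-1, -1], [-1, 1], [-2, -5]].

W = [[-1, -1], [-1, 1], [-2, -5]]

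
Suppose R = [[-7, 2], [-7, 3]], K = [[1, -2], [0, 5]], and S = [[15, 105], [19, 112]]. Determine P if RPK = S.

Isolating P: multiply by R⁻¹ from the left and K⁻¹ from the right, so P = R⁻¹SK⁻¹.
det R = -7; the adjugate gives R⁻¹ = [[-3/7, 2/7], [-1, 1]].
det K = 5, so K⁻¹ = [[1, 2/5], [0, 1/5]].
R⁻¹S = [[-1, -13], [4, 7]].
P = (R⁻¹S)K⁻¹ = [[-1, -3], [4, 3]].

P = [[-1, -3], [4, 3]]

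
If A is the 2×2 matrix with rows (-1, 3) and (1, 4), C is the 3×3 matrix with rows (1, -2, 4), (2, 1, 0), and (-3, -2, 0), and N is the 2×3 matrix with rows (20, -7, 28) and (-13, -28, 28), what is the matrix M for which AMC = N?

M = [[-1, -2, 4], [2, 1, 1]]

Left-multiply by A⁻¹ and right-multiply by C⁻¹: M = A⁻¹NC⁻¹.
det A = -7, so A⁻¹ = [[-4/7, 3/7], [1/7, 1/7]].
det C = -4, so C⁻¹ = [[0, 2, 1], [0, -3, -2], [1/4, -2, -5/4]].
A⁻¹N = [[-17, -8, -4], [1, -5, 8]].
M = (A⁻¹N)C⁻¹ = [[-1, -2, 4], [2, 1, 1]].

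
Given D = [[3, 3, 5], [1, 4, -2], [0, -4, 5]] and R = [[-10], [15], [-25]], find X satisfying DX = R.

Left-multiplying both sides by D⁻¹ gives X = D⁻¹R.
det D = 1, so D⁻¹ = [[12, -35, -26], [-5, 15, 11], [-4, 12, 9]].
X = D⁻¹R = [[12, -35, -26], [-5, 15, 11], [-4, 12, 9]] · [[-10], [15], [-25]] = [[5], [0], [-5]].

X = [[5], [0], [-5]]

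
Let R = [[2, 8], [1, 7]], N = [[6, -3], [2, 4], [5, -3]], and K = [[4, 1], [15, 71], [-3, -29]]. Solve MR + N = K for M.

MR = K − N = [[-2, 4], [13, 67], [-8, -26]].
Since R sits to the right of M, M = (K − N)R⁻¹.
R has determinant 6; R⁻¹ = [[7/6, -4/3], [-1/6, 1/3]].
M = (K − N)R⁻¹ = [[-3, 4], [4, 5], [-5, 2]].

M = [[-3, 4], [4, 5], [-5, 2]]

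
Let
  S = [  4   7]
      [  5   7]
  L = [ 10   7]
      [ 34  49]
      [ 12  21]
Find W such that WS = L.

Since S sits to the right of W, W = LS⁻¹.
det S = -7; the adjugate gives S⁻¹ = [[-1, 1], [5/7, -4/7]].
W = LS⁻¹ = [[10, 7], [34, 49], [12, 21]] · [[-1, 1], [5/7, -4/7]] = [[-5, 6], [1, 6], [3, 0]].

W = [[-5, 6], [1, 6], [3, 0]]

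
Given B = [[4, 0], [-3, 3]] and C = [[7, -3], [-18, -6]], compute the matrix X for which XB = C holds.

Right-multiplying both sides by B⁻¹ gives X = CB⁻¹.
B has determinant 12; B⁻¹ = [[1/4, 0], [1/4, 1/3]].
X = CB⁻¹ = [[7, -3], [-18, -6]] · [[1/4, 0], [1/4, 1/3]] = [[1, -1], [-6, -2]].

X = [[1, -1], [-6, -2]]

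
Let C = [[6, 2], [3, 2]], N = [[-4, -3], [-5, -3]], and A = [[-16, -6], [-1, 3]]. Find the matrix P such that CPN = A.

P = [[0, 1], [-3, 1]]

Isolating P: multiply by C⁻¹ from the left and N⁻¹ from the right, so P = C⁻¹AN⁻¹.
det C = 6; the adjugate gives C⁻¹ = [[1/3, -1/3], [-1/2, 1]].
det N = -3; the adjugate gives N⁻¹ = [[1, -1], [-5/3, 4/3]].
C⁻¹A = [[-5, -3], [7, 6]].
P = (C⁻¹A)N⁻¹ = [[0, 1], [-3, 1]].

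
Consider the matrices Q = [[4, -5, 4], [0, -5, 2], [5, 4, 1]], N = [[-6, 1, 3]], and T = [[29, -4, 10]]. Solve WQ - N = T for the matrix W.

WQ = T + N = [[23, -3, 13]].
Right-multiplying both sides by Q⁻¹ gives W = (T + N)Q⁻¹.
det Q = -2, so Q⁻¹ = [[13/2, -21/2, -5], [-5, 8, 4], [-25/2, 41/2, 10]].
W = (T + N)Q⁻¹ = [[2, 1, 3]].

W = [[2, 1, 3]]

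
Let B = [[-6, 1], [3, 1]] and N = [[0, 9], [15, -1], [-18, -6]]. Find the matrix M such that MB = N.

M = [[3, 6], [-2, 1], [0, -6]]

Since B sits to the right of M, M = NB⁻¹.
B has determinant -9; B⁻¹ = [[-1/9, 1/9], [1/3, 2/3]].
M = NB⁻¹ = [[0, 9], [15, -1], [-18, -6]] · [[-1/9, 1/9], [1/3, 2/3]] = [[3, 6], [-2, 1], [0, -6]].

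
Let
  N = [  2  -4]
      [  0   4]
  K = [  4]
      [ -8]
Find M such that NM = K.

M = [[-2], [-2]]

N is on the left of M, so left-multiply by N⁻¹: M = N⁻¹K.
det N = 8, so N⁻¹ = [[1/2, 1/2], [0, 1/4]].
M = N⁻¹K = [[1/2, 1/2], [0, 1/4]] · [[4], [-8]] = [[-2], [-2]].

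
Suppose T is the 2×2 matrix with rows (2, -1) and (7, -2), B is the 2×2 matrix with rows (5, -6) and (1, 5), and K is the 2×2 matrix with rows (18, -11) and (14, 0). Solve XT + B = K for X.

X = [[3, 1], [3, 1]]

XT = K − B = [[13, -5], [13, -5]].
T is on the right of X, so right-multiply by T⁻¹: X = (K − B)T⁻¹.
det T = 3, so T⁻¹ = [[-2/3, 1/3], [-7/3, 2/3]].
X = (K − B)T⁻¹ = [[3, 1], [3, 1]].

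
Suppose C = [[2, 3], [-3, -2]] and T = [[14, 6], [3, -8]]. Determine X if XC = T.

Right-multiplying both sides by C⁻¹ gives X = TC⁻¹.
C has determinant 5; C⁻¹ = [[-2/5, -3/5], [3/5, 2/5]].
X = TC⁻¹ = [[14, 6], [3, -8]] · [[-2/5, -3/5], [3/5, 2/5]] = [[-2, -6], [-6, -5]].

X = [[-2, -6], [-6, -5]]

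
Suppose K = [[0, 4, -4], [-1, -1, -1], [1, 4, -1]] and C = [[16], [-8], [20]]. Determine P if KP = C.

P = [[4], [4], [0]]

Since K multiplies P on the left, P = K⁻¹C.
det K = 4; the adjugate gives K⁻¹ = [[5/4, -3, -2], [-1/2, 1, 1], [-3/4, 1, 1]].
P = K⁻¹C = [[5/4, -3, -2], [-1/2, 1, 1], [-3/4, 1, 1]] · [[16], [-8], [20]] = [[4], [4], [0]].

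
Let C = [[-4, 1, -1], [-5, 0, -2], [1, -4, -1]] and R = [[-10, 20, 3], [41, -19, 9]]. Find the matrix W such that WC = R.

W = [[0, 1, -5], [-3, -5, 4]]

Since C sits to the right of W, W = RC⁻¹.
det C = 5; the adjugate gives C⁻¹ = [[-8/5, 1, -2/5], [-7/5, 1, -3/5], [4, -3, 1]].
W = RC⁻¹ = [[-10, 20, 3], [41, -19, 9]] · [[-8/5, 1, -2/5], [-7/5, 1, -3/5], [4, -3, 1]] = [[0, 1, -5], [-3, -5, 4]].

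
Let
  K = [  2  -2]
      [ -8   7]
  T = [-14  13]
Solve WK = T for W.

W = [[-3, 1]]

Right-multiplying both sides by K⁻¹ gives W = TK⁻¹.
det K = -2; the adjugate gives K⁻¹ = [[-7/2, -1], [-4, -1]].
W = TK⁻¹ = [[-14, 13]] · [[-7/2, -1], [-4, -1]] = [[-3, 1]].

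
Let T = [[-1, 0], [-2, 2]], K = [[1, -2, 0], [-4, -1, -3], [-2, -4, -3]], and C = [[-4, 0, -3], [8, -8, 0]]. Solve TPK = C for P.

Left-multiply by T⁻¹ and right-multiply by K⁻¹: P = T⁻¹CK⁻¹.
det T = -2, so T⁻¹ = [[-1, 0], [-1, 1/2]].
det K = 3, so K⁻¹ = [[-3, -2, 2], [-2, -1, 1], [14/3, 8/3, -3]].
T⁻¹C = [[4, 0, 3], [8, -4, 3]].
P = (T⁻¹C)K⁻¹ = [[2, 0, -1], [-2, -4, 3]].

P = [[2, 0, -1], [-2, -4, 3]]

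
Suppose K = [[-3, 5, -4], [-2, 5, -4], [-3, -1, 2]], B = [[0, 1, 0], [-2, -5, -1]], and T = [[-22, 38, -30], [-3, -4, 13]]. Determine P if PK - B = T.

P = [[3, 5, 1], [-5, 4, 4]]

PK = T + B = [[-22, 39, -30], [-5, -9, 12]].
Right-multiplying both sides by K⁻¹ gives P = (T + B)K⁻¹.
det K = -6; the adjugate gives K⁻¹ = [[-1, 1, 0], [-8/3, 3, 2/3], [-17/6, 3, 5/6]].
P = (T + B)K⁻¹ = [[3, 5, 1], [-5, 4, 4]].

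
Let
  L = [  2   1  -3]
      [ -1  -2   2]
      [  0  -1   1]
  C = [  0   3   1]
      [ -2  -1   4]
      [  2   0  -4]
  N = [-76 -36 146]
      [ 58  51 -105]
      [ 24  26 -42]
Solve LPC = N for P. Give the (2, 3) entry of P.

Isolating P: multiply by L⁻¹ from the left and C⁻¹ from the right, so P = L⁻¹NC⁻¹.
L has determinant -2; L⁻¹ = [[0, -1, 2], [-1/2, -1, 1/2], [-1/2, -1, 3/2]].
det C = 2, so C⁻¹ = [[2, 6, 13/2], [0, -1, -1], [1, 3, 3]].
L⁻¹N = [[-10, 1, 21], [-8, -20, 11], [16, 6, -31]].
P = (L⁻¹N)C⁻¹ = [[1, 2, -3], [-5, 5, 1], [1, -3, 5]].

1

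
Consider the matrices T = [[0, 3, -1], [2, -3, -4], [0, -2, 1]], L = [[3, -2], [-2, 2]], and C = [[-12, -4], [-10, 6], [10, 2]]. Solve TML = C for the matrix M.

M = [[0, -2], [-4, -5], [4, 3]]

M = T⁻¹CL⁻¹ (apply T⁻¹ on the left and L⁻¹ on the right).
T has determinant -2; T⁻¹ = [[11/2, 1/2, 15/2], [1, 0, 1], [2, 0, 3]].
det L = 2; the adjugate gives L⁻¹ = [[1, 1], [1, 3/2]].
T⁻¹C = [[4, -4], [-2, -2], [6, -2]].
M = (T⁻¹C)L⁻¹ = [[0, -2], [-4, -5], [4, 3]].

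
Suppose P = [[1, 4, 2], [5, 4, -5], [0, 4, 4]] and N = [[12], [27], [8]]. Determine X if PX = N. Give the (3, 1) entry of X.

-1

P is on the left of X, so left-multiply by P⁻¹: X = P⁻¹N.
det P = -4, so P⁻¹ = [[-9, 2, 7], [5, -1, -15/4], [-5, 1, 4]].
X = P⁻¹N = [[-9, 2, 7], [5, -1, -15/4], [-5, 1, 4]] · [[12], [27], [8]] = [[2], [3], [-1]].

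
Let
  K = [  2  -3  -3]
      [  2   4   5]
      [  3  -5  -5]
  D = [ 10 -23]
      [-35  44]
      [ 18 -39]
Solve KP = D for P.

Since K multiplies P on the left, P = K⁻¹D.
det K = 1, so K⁻¹ = [[5, 0, -3], [25, -1, -16], [-22, 1, 14]].
P = K⁻¹D = [[5, 0, -3], [25, -1, -16], [-22, 1, 14]] · [[10, -23], [-35, 44], [18, -39]] = [[-4, 2], [-3, 5], [-3, 4]].

P = [[-4, 2], [-3, 5], [-3, 4]]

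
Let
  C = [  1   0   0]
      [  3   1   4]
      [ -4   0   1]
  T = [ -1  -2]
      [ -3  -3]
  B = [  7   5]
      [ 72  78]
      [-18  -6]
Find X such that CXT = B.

X = [[2, -3], [4, -5], [-4, -2]]

X = C⁻¹BT⁻¹ (apply C⁻¹ on the left and T⁻¹ on the right).
C has determinant 1; C⁻¹ = [[1, 0, 0], [-19, 1, -4], [4, 0, 1]].
det T = -3, so T⁻¹ = [[1, -2/3], [-1, 1/3]].
C⁻¹B = [[7, 5], [11, 7], [10, 14]].
X = (C⁻¹B)T⁻¹ = [[2, -3], [4, -5], [-4, -2]].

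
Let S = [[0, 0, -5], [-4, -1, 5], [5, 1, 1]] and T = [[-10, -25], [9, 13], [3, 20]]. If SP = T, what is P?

P = [[0, 3], [1, 0], [2, 5]]

S is on the left of P, so left-multiply by S⁻¹: P = S⁻¹T.
det S = -5; the adjugate gives S⁻¹ = [[6/5, 1, 1], [-29/5, -5, -4], [-1/5, 0, 0]].
P = S⁻¹T = [[6/5, 1, 1], [-29/5, -5, -4], [-1/5, 0, 0]] · [[-10, -25], [9, 13], [3, 20]] = [[0, 3], [1, 0], [2, 5]].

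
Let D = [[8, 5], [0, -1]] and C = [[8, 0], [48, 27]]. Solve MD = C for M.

Right-multiplying both sides by D⁻¹ gives M = CD⁻¹.
det D = -8; the adjugate gives D⁻¹ = [[1/8, 5/8], [0, -1]].
M = CD⁻¹ = [[8, 0], [48, 27]] · [[1/8, 5/8], [0, -1]] = [[1, 5], [6, 3]].

M = [[1, 5], [6, 3]]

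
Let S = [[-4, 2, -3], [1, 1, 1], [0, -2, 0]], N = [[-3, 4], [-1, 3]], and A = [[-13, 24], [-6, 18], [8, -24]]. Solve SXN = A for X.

X = S⁻¹AN⁻¹ (apply S⁻¹ on the left and N⁻¹ on the right).
det S = -2, so S⁻¹ = [[-1, -3, -5/2], [0, 0, -1/2], [1, 4, 3]].
det N = -5, so N⁻¹ = [[-3/5, 4/5], [-1/5, 3/5]].
S⁻¹A = [[11, -18], [-4, 12], [-13, 24]].
X = (S⁻¹A)N⁻¹ = [[-3, -2], [0, 4], [3, 4]].

X = [[-3, -2], [0, 4], [3, 4]]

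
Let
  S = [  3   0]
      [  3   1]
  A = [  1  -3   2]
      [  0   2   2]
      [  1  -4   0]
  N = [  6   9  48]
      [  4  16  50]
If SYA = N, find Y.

Left-multiply by S⁻¹ and right-multiply by A⁻¹: Y = S⁻¹NA⁻¹.
det S = 3, so S⁻¹ = [[1/3, 0], [-1, 1]].
det A = -2; the adjugate gives A⁻¹ = [[-4, 4, 5], [-1, 1, 1], [1, -1/2, -1]].
S⁻¹N = [[2, 3, 16], [-2, 7, 2]].
Y = (S⁻¹N)A⁻¹ = [[5, 3, -3], [3, -2, -5]].

Y = [[5, 3, -3], [3, -2, -5]]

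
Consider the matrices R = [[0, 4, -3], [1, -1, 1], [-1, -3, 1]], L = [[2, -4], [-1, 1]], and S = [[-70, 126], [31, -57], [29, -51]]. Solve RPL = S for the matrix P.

Isolating P: multiply by R⁻¹ from the left and L⁻¹ from the right, so P = R⁻¹SL⁻¹.
det R = 4, so R⁻¹ = [[1/2, 5/4, 1/4], [-1/2, -3/4, -3/4], [-1, -1, -1]].
L has determinant -2; L⁻¹ = [[-1/2, -2], [-1/2, -1]].
R⁻¹S = [[11, -21], [-10, 18], [10, -18]].
P = (R⁻¹S)L⁻¹ = [[5, -1], [-4, 2], [4, -2]].

P = [[5, -1], [-4, 2], [4, -2]]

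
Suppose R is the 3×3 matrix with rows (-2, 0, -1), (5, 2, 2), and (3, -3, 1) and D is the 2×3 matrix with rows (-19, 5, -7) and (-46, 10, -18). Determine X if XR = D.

X = [[0, -2, -3], [4, -4, -6]]

Right-multiplying both sides by R⁻¹ gives X = DR⁻¹.
det R = 5; the adjugate gives R⁻¹ = [[8/5, 3/5, 2/5], [1/5, 1/5, -1/5], [-21/5, -6/5, -4/5]].
X = DR⁻¹ = [[-19, 5, -7], [-46, 10, -18]] · [[8/5, 3/5, 2/5], [1/5, 1/5, -1/5], [-21/5, -6/5, -4/5]] = [[0, -2, -3], [4, -4, -6]].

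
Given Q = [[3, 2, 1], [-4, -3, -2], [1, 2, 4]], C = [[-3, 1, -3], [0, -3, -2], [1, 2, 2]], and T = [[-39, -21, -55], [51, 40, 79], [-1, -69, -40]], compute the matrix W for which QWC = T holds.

W = [[2, -1, -1], [3, 1, -4], [-3, 3, -1]]

Left-multiply by Q⁻¹ and right-multiply by C⁻¹: W = Q⁻¹TC⁻¹.
Q has determinant -1; Q⁻¹ = [[8, 6, 1], [-14, -11, -2], [5, 4, 1]].
det C = -5; the adjugate gives C⁻¹ = [[2/5, 8/5, 11/5], [2/5, 3/5, 6/5], [-3/5, -7/5, -9/5]].
Q⁻¹T = [[-7, 3, -6], [-13, -8, -19], [8, -14, 1]].
W = (Q⁻¹T)C⁻¹ = [[2, -1, -1], [3, 1, -4], [-3, 3, -1]].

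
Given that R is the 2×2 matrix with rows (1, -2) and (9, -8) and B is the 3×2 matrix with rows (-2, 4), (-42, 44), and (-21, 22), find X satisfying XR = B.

X = [[-2, 0], [-6, -4], [-3, -2]]

Since R sits to the right of X, X = BR⁻¹.
R has determinant 10; R⁻¹ = [[-4/5, 1/5], [-9/10, 1/10]].
X = BR⁻¹ = [[-2, 4], [-42, 44], [-21, 22]] · [[-4/5, 1/5], [-9/10, 1/10]] = [[-2, 0], [-6, -4], [-3, -2]].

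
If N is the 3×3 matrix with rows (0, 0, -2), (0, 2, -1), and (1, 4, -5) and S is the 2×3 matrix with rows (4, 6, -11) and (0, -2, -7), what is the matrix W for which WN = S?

W = [[-2, -5, 4], [4, -1, 0]]

Right-multiplying both sides by N⁻¹ gives W = SN⁻¹.
det N = 4; the adjugate gives N⁻¹ = [[-3/2, -2, 1], [-1/4, 1/2, 0], [-1/2, 0, 0]].
W = SN⁻¹ = [[4, 6, -11], [0, -2, -7]] · [[-3/2, -2, 1], [-1/4, 1/2, 0], [-1/2, 0, 0]] = [[-2, -5, 4], [4, -1, 0]].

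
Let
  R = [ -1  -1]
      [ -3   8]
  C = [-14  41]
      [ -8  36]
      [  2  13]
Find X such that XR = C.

X = [[-1, 5], [-4, 4], [-5, 1]]

R is on the right of X, so right-multiply by R⁻¹: X = CR⁻¹.
R has determinant -11; R⁻¹ = [[-8/11, -1/11], [-3/11, 1/11]].
X = CR⁻¹ = [[-14, 41], [-8, 36], [2, 13]] · [[-8/11, -1/11], [-3/11, 1/11]] = [[-1, 5], [-4, 4], [-5, 1]].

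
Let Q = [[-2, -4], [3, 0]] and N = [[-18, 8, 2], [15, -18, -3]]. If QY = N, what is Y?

Left-multiplying both sides by Q⁻¹ gives Y = Q⁻¹N.
det Q = 12, so Q⁻¹ = [[0, 1/3], [-1/4, -1/6]].
Y = Q⁻¹N = [[0, 1/3], [-1/4, -1/6]] · [[-18, 8, 2], [15, -18, -3]] = [[5, -6, -1], [2, 1, 0]].

Y = [[5, -6, -1], [2, 1, 0]]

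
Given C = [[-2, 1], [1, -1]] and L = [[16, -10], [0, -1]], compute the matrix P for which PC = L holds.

P = [[-6, 4], [1, 2]]

Right-multiplying both sides by C⁻¹ gives P = LC⁻¹.
det C = 1, so C⁻¹ = [[-1, -1], [-1, -2]].
P = LC⁻¹ = [[16, -10], [0, -1]] · [[-1, -1], [-1, -2]] = [[-6, 4], [1, 2]].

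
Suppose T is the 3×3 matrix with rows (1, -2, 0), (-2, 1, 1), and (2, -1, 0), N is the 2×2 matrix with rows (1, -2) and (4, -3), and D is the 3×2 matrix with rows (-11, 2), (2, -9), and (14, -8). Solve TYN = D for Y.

Y = T⁻¹DN⁻¹ (apply T⁻¹ on the left and N⁻¹ on the right).
T has determinant -3; T⁻¹ = [[-1/3, 0, 2/3], [-2/3, 0, 1/3], [0, 1, 1]].
det N = 5, so N⁻¹ = [[-3/5, 2/5], [-4/5, 1/5]].
T⁻¹D = [[13, -6], [12, -4], [16, -17]].
Y = (T⁻¹D)N⁻¹ = [[-3, 4], [-4, 4], [4, 3]].

Y = [[-3, 4], [-4, 4], [4, 3]]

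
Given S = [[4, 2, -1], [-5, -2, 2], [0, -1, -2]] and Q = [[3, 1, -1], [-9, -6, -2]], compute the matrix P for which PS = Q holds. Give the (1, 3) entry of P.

-1

Right-multiplying both sides by S⁻¹ gives P = QS⁻¹.
det S = -1, so S⁻¹ = [[-6, -5, -2], [10, 8, 3], [-5, -4, -2]].
P = QS⁻¹ = [[3, 1, -1], [-9, -6, -2]] · [[-6, -5, -2], [10, 8, 3], [-5, -4, -2]] = [[-3, -3, -1], [4, 5, 4]].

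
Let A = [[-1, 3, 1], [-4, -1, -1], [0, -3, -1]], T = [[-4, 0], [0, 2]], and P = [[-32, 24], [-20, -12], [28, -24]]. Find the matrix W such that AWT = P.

W = A⁻¹PT⁻¹ (apply A⁻¹ on the left and T⁻¹ on the right).
det A = 2; the adjugate gives A⁻¹ = [[-1, 0, -1], [-2, 1/2, -5/2], [6, -3/2, 13/2]].
det T = -8; the adjugate gives T⁻¹ = [[-1/4, 0], [0, 1/2]].
A⁻¹P = [[4, 0], [-16, 6], [20, 6]].
W = (A⁻¹P)T⁻¹ = [[-1, 0], [4, 3], [-5, 3]].

W = [[-1, 0], [4, 3], [-5, 3]]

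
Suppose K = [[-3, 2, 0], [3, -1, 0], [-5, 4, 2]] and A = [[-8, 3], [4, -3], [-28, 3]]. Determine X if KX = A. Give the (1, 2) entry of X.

-1

Since K multiplies X on the left, X = K⁻¹A.
det K = -6; the adjugate gives K⁻¹ = [[1/3, 2/3, 0], [1, 1, 0], [-7/6, -1/3, 1/2]].
X = K⁻¹A = [[1/3, 2/3, 0], [1, 1, 0], [-7/6, -1/3, 1/2]] · [[-8, 3], [4, -3], [-28, 3]] = [[0, -1], [-4, 0], [-6, -1]].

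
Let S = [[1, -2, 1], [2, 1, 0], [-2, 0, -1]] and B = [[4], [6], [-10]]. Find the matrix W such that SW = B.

Left-multiplying both sides by S⁻¹ gives W = S⁻¹B.
det S = -3; the adjugate gives S⁻¹ = [[1/3, 2/3, 1/3], [-2/3, -1/3, -2/3], [-2/3, -4/3, -5/3]].
W = S⁻¹B = [[1/3, 2/3, 1/3], [-2/3, -1/3, -2/3], [-2/3, -4/3, -5/3]] · [[4], [6], [-10]] = [[2], [2], [6]].

W = [[2], [2], [6]]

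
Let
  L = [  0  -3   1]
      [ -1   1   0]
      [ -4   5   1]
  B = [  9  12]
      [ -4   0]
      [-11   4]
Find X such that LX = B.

Since L multiplies X on the left, X = L⁻¹B.
det L = -4; the adjugate gives L⁻¹ = [[-1/4, -2, 1/4], [-1/4, -1, 1/4], [1/4, -3, 3/4]].
X = L⁻¹B = [[-1/4, -2, 1/4], [-1/4, -1, 1/4], [1/4, -3, 3/4]] · [[9, 12], [-4, 0], [-11, 4]] = [[3, -2], [-1, -2], [6, 6]].

X = [[3, -2], [-1, -2], [6, 6]]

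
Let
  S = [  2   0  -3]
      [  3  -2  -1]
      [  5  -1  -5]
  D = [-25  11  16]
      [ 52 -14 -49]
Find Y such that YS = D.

Since S sits to the right of Y, Y = DS⁻¹.
S has determinant -3; S⁻¹ = [[-3, -1, 2], [-10/3, -5/3, 7/3], [-7/3, -2/3, 4/3]].
Y = DS⁻¹ = [[-25, 11, 16], [52, -14, -49]] · [[-3, -1, 2], [-10/3, -5/3, 7/3], [-7/3, -2/3, 4/3]] = [[1, -4, -3], [5, 4, 6]].

Y = [[1, -4, -3], [5, 4, 6]]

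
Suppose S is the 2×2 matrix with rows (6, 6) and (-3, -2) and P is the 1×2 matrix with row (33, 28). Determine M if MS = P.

M = [[3, -5]]

S is on the right of M, so right-multiply by S⁻¹: M = PS⁻¹.
S has determinant 6; S⁻¹ = [[-1/3, -1], [1/2, 1]].
M = PS⁻¹ = [[33, 28]] · [[-1/3, -1], [1/2, 1]] = [[3, -5]].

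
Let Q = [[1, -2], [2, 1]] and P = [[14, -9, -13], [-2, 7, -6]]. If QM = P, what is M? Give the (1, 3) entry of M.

-5

Q is on the left of M, so left-multiply by Q⁻¹: M = Q⁻¹P.
det Q = 5, so Q⁻¹ = [[1/5, 2/5], [-2/5, 1/5]].
M = Q⁻¹P = [[1/5, 2/5], [-2/5, 1/5]] · [[14, -9, -13], [-2, 7, -6]] = [[2, 1, -5], [-6, 5, 4]].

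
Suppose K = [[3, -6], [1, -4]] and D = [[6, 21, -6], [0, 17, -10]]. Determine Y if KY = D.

Left-multiplying both sides by K⁻¹ gives Y = K⁻¹D.
det K = -6, so K⁻¹ = [[2/3, -1], [1/6, -1/2]].
Y = K⁻¹D = [[2/3, -1], [1/6, -1/2]] · [[6, 21, -6], [0, 17, -10]] = [[4, -3, 6], [1, -5, 4]].

Y = [[4, -3, 6], [1, -5, 4]]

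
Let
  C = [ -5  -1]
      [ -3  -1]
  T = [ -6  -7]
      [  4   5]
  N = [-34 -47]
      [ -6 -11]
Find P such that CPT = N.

P = [[1, 5], [4, -3]]

Isolating P: multiply by C⁻¹ from the left and T⁻¹ from the right, so P = C⁻¹NT⁻¹.
det C = 2; the adjugate gives C⁻¹ = [[-1/2, 1/2], [3/2, -5/2]].
T has determinant -2; T⁻¹ = [[-5/2, -7/2], [2, 3]].
C⁻¹N = [[14, 18], [-36, -43]].
P = (C⁻¹N)T⁻¹ = [[1, 5], [4, -3]].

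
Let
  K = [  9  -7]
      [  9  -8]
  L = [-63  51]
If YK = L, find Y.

Y = [[-5, -2]]

Right-multiplying both sides by K⁻¹ gives Y = LK⁻¹.
det K = -9, so K⁻¹ = [[8/9, -7/9], [1, -1]].
Y = LK⁻¹ = [[-63, 51]] · [[8/9, -7/9], [1, -1]] = [[-5, -2]].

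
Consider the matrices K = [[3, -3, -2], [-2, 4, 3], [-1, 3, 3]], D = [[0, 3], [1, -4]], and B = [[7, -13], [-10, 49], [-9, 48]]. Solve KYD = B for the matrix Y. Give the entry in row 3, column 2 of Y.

Isolating Y: multiply by K⁻¹ from the left and D⁻¹ from the right, so Y = K⁻¹BD⁻¹.
det K = 4, so K⁻¹ = [[3/4, 3/4, -1/4], [3/4, 7/4, -5/4], [-1/2, -3/2, 3/2]].
det D = -3, so D⁻¹ = [[4/3, 1], [1/3, 0]].
K⁻¹B = [[0, 15], [-1, 16], [-2, 5]].
Y = (K⁻¹B)D⁻¹ = [[5, 0], [4, -1], [-1, -2]].

-2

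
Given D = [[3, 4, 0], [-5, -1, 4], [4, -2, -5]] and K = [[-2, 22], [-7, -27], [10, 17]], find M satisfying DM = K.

M = [[-2, 6], [1, 1], [-4, 1]]

Left-multiplying both sides by D⁻¹ gives M = D⁻¹K.
det D = 3; the adjugate gives D⁻¹ = [[13/3, 20/3, 16/3], [-3, -5, -4], [14/3, 22/3, 17/3]].
M = D⁻¹K = [[13/3, 20/3, 16/3], [-3, -5, -4], [14/3, 22/3, 17/3]] · [[-2, 22], [-7, -27], [10, 17]] = [[-2, 6], [1, 1], [-4, 1]].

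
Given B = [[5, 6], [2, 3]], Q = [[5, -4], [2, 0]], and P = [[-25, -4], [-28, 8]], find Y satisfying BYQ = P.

Y = B⁻¹PQ⁻¹ (apply B⁻¹ on the left and Q⁻¹ on the right).
det B = 3, so B⁻¹ = [[1, -2], [-2/3, 5/3]].
det Q = 8, so Q⁻¹ = [[0, 1/2], [-1/4, 5/8]].
B⁻¹P = [[31, -20], [-30, 16]].
Y = (B⁻¹P)Q⁻¹ = [[5, 3], [-4, -5]].

Y = [[5, 3], [-4, -5]]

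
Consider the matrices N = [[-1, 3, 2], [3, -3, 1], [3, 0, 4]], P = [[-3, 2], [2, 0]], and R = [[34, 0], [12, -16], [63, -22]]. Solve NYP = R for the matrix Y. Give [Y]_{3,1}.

-2

Y = N⁻¹RP⁻¹ (apply N⁻¹ on the left and P⁻¹ on the right).
det N = 3, so N⁻¹ = [[-4, -4, 3], [-3, -10/3, 7/3], [3, 3, -2]].
det P = -4; the adjugate gives P⁻¹ = [[0, 1/2], [1/2, 3/4]].
N⁻¹R = [[5, -2], [5, 2], [12, -4]].
Y = (N⁻¹R)P⁻¹ = [[-1, 1], [1, 4], [-2, 3]].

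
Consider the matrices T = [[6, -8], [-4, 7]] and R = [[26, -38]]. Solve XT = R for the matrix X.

X = [[3, -2]]

Right-multiplying both sides by T⁻¹ gives X = RT⁻¹.
T has determinant 10; T⁻¹ = [[7/10, 4/5], [2/5, 3/5]].
X = RT⁻¹ = [[26, -38]] · [[7/10, 4/5], [2/5, 3/5]] = [[3, -2]].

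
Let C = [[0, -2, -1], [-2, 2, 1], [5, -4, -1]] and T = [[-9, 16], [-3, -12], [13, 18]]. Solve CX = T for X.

X = [[6, -2], [4, -6], [1, -4]]

Left-multiplying both sides by C⁻¹ gives X = C⁻¹T.
C has determinant -4; C⁻¹ = [[-1/2, -1/2, 0], [-3/4, -5/4, -1/2], [1/2, 5/2, 1]].
X = C⁻¹T = [[-1/2, -1/2, 0], [-3/4, -5/4, -1/2], [1/2, 5/2, 1]] · [[-9, 16], [-3, -12], [13, 18]] = [[6, -2], [4, -6], [1, -4]].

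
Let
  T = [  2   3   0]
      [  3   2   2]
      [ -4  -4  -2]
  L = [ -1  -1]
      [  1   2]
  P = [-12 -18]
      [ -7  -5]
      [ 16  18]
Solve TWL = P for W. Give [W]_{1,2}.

0

Isolating W: multiply by T⁻¹ from the left and L⁻¹ from the right, so W = T⁻¹PL⁻¹.
T has determinant 2; T⁻¹ = [[2, 3, 3], [-1, -2, -2], [-2, -2, -5/2]].
det L = -1; the adjugate gives L⁻¹ = [[-2, -1], [1, 1]].
T⁻¹P = [[3, 3], [-6, -8], [-2, 1]].
W = (T⁻¹P)L⁻¹ = [[-3, 0], [4, -2], [5, 3]].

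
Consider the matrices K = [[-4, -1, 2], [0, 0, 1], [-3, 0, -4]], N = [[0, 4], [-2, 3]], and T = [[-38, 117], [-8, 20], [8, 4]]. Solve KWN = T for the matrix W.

Isolating W: multiply by K⁻¹ from the left and N⁻¹ from the right, so W = K⁻¹TN⁻¹.
det K = 3; the adjugate gives K⁻¹ = [[0, -4/3, -1/3], [-1, 22/3, 4/3], [0, 1, 0]].
det N = 8, so N⁻¹ = [[3/8, -1/2], [1/4, 0]].
K⁻¹T = [[8, -28], [-10, 35], [-8, 20]].
W = (K⁻¹T)N⁻¹ = [[-4, -4], [5, 5], [2, 4]].

W = [[-4, -4], [5, 5], [2, 4]]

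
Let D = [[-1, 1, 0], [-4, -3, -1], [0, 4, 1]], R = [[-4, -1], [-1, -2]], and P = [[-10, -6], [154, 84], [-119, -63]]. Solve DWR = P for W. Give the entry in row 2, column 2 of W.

5

Isolating W: multiply by D⁻¹ from the left and R⁻¹ from the right, so W = D⁻¹PR⁻¹.
D has determinant 3; D⁻¹ = [[1/3, -1/3, -1/3], [4/3, -1/3, -1/3], [-16/3, 4/3, 7/3]].
det R = 7; the adjugate gives R⁻¹ = [[-2/7, 1/7], [1/7, -4/7]].
D⁻¹P = [[-15, -9], [-25, -15], [-19, -3]].
W = (D⁻¹P)R⁻¹ = [[3, 3], [5, 5], [5, -1]].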